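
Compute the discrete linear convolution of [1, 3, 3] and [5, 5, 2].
y[0] = 1×5 = 5; y[1] = 1×5 + 3×5 = 20; y[2] = 1×2 + 3×5 + 3×5 = 32; y[3] = 3×2 + 3×5 = 21; y[4] = 3×2 = 6

[5, 20, 32, 21, 6]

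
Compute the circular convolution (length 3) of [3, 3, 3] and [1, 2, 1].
Use y[k] = Σ_j u[j]·v[(k-j) mod 3]. y[0] = 3×1 + 3×1 + 3×2 = 12; y[1] = 3×2 + 3×1 + 3×1 = 12; y[2] = 3×1 + 3×2 + 3×1 = 12. Result: [12, 12, 12]

[12, 12, 12]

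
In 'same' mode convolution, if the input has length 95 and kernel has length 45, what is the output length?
'Same' mode returns an output with the same length as the input: 95

95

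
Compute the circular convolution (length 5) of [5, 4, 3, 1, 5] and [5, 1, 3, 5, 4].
Use y[k] = Σ_j x[j]·h[(k-j) mod 5]. y[0] = 5×5 + 4×4 + 3×5 + 1×3 + 5×1 = 64; y[1] = 5×1 + 4×5 + 3×4 + 1×5 + 5×3 = 57; y[2] = 5×3 + 4×1 + 3×5 + 1×4 + 5×5 = 63; y[3] = 5×5 + 4×3 + 3×1 + 1×5 + 5×4 = 65; y[4] = 5×4 + 4×5 + 3×3 + 1×1 + 5×5 = 75. Result: [64, 57, 63, 65, 75]

[64, 57, 63, 65, 75]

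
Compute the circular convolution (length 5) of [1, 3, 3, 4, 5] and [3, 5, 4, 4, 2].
Use y[k] = Σ_j x[j]·h[(k-j) mod 5]. y[0] = 1×3 + 3×2 + 3×4 + 4×4 + 5×5 = 62; y[1] = 1×5 + 3×3 + 3×2 + 4×4 + 5×4 = 56; y[2] = 1×4 + 3×5 + 3×3 + 4×2 + 5×4 = 56; y[3] = 1×4 + 3×4 + 3×5 + 4×3 + 5×2 = 53; y[4] = 1×2 + 3×4 + 3×4 + 4×5 + 5×3 = 61. Result: [62, 56, 56, 53, 61]

[62, 56, 56, 53, 61]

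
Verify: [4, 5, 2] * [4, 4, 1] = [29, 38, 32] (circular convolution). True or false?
Recompute circular convolution of [4, 5, 2] and [4, 4, 1]: y[0] = 4×4 + 5×1 + 2×4 = 29; y[1] = 4×4 + 5×4 + 2×1 = 38; y[2] = 4×1 + 5×4 + 2×4 = 32 → [29, 38, 32]. Given [29, 38, 32] matches, so answer: Yes

Yes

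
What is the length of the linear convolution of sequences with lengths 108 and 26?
Linear/full convolution length: m + n - 1 = 108 + 26 - 1 = 133

133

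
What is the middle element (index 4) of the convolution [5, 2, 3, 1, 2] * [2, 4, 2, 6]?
Use y[k] = Σ_i a[i]·b[k-i] at k=4. y[4] = 2×6 + 3×2 + 1×4 + 2×2 = 26

26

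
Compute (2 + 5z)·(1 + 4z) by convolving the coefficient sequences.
Ascending coefficients: a = [2, 5], b = [1, 4]. c[0] = 2×1 = 2; c[1] = 2×4 + 5×1 = 13; c[2] = 5×4 = 20. Result coefficients: [2, 13, 20] → 2 + 13z + 20z^2

2 + 13z + 20z^2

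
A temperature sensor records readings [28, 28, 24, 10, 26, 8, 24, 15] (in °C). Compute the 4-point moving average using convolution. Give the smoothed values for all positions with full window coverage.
4-point moving average kernel = [1, 1, 1, 1]. Apply in 'valid' mode (full window coverage): avg[0] = (28 + 28 + 24 + 10) / 4 = 22.5; avg[1] = (28 + 24 + 10 + 26) / 4 = 22.0; avg[2] = (24 + 10 + 26 + 8) / 4 = 17.0; avg[3] = (10 + 26 + 8 + 24) / 4 = 17.0; avg[4] = (26 + 8 + 24 + 15) / 4 = 18.25. Smoothed values: [22.5, 22.0, 17.0, 17.0, 18.25]

[22.5, 22.0, 17.0, 17.0, 18.25]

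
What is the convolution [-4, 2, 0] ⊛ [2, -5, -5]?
y[0] = -4×2 = -8; y[1] = -4×-5 + 2×2 = 24; y[2] = -4×-5 + 2×-5 + 0×2 = 10; y[3] = 2×-5 + 0×-5 = -10; y[4] = 0×-5 = 0

[-8, 24, 10, -10, 0]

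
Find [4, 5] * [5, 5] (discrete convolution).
y[0] = 4×5 = 20; y[1] = 4×5 + 5×5 = 45; y[2] = 5×5 = 25

[20, 45, 25]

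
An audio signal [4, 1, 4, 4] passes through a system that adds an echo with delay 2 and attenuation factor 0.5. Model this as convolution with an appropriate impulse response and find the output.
Direct-path + delayed-attenuated-path model → impulse response h = [1, 0, 0.5] (1 at lag 0, 0.5 at lag 2). Output y[n] = x[n] + 0.5·x[n - 2] (with x[n] = 0 outside 0..3): y[0] = 4 + 0.5×0 = 4; y[1] = 1 + 0.5×0 = 1; y[2] = 4 + 0.5×4 = 6.0; y[3] = 4 + 0.5×1 = 4.5; y[4] = 0 + 0.5×4 = 2.0; y[5] = 0 + 0.5×4 = 2.0. So y = [4, 1, 6.0, 4.5, 2.0, 2.0]

[4, 1, 6.0, 4.5, 2.0, 2.0]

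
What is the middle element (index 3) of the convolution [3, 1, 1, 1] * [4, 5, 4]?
Use y[k] = Σ_i a[i]·b[k-i] at k=3. y[3] = 1×4 + 1×5 + 1×4 = 13

13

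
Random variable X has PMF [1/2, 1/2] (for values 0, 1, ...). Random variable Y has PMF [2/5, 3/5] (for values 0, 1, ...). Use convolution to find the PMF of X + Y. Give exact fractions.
P(X+Y=k) = Σ_i P(X=i)·P(Y=k-i) — a convolution of [1/2, 1/2] and [2/5, 3/5]. P(X+Y=0) = (1/2)×(2/5) = 1/5; P(X+Y=1) = (1/2)×(3/5) + (1/2)×(2/5) = 3/10 + 1/5 = 1/2; P(X+Y=2) = (1/2)×(3/5) = 3/10. PMF: [1/5, 1/2, 3/10] (sums to 1 ✓)

[1/5, 1/2, 3/10]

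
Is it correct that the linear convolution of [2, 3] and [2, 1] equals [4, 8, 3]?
Recompute linear convolution of [2, 3] and [2, 1]: y[0] = 2×2 = 4; y[1] = 2×1 + 3×2 = 8; y[2] = 3×1 = 3 → [4, 8, 3]. Given [4, 8, 3] matches, so answer: Yes

Yes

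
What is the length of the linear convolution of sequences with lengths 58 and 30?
Linear/full convolution length: m + n - 1 = 58 + 30 - 1 = 87

87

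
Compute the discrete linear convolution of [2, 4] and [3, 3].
y[0] = 2×3 = 6; y[1] = 2×3 + 4×3 = 18; y[2] = 4×3 = 12

[6, 18, 12]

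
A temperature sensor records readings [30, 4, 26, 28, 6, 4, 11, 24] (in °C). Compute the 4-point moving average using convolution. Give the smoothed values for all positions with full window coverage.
4-point moving average kernel = [1, 1, 1, 1]. Apply in 'valid' mode (full window coverage): avg[0] = (30 + 4 + 26 + 28) / 4 = 22.0; avg[1] = (4 + 26 + 28 + 6) / 4 = 16.0; avg[2] = (26 + 28 + 6 + 4) / 4 = 16.0; avg[3] = (28 + 6 + 4 + 11) / 4 = 12.25; avg[4] = (6 + 4 + 11 + 24) / 4 = 11.25. Smoothed values: [22.0, 16.0, 16.0, 12.25, 11.25]

[22.0, 16.0, 16.0, 12.25, 11.25]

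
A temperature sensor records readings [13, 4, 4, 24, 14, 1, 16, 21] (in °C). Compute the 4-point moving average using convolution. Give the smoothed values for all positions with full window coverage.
4-point moving average kernel = [1, 1, 1, 1]. Apply in 'valid' mode (full window coverage): avg[0] = (13 + 4 + 4 + 24) / 4 = 11.25; avg[1] = (4 + 4 + 24 + 14) / 4 = 11.5; avg[2] = (4 + 24 + 14 + 1) / 4 = 10.75; avg[3] = (24 + 14 + 1 + 16) / 4 = 13.75; avg[4] = (14 + 1 + 16 + 21) / 4 = 13.0. Smoothed values: [11.25, 11.5, 10.75, 13.75, 13.0]

[11.25, 11.5, 10.75, 13.75, 13.0]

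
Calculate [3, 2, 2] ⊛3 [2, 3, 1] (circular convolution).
Use y[k] = Σ_j u[j]·v[(k-j) mod 3]. y[0] = 3×2 + 2×1 + 2×3 = 14; y[1] = 3×3 + 2×2 + 2×1 = 15; y[2] = 3×1 + 2×3 + 2×2 = 13. Result: [14, 15, 13]

[14, 15, 13]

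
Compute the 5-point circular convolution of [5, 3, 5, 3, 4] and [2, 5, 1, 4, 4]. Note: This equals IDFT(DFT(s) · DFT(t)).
Either evaluate y[k] = Σ_j s[j]·t[(k-j) mod 5] directly, or use IDFT(DFT(s) · DFT(t)). y[0] = 5×2 + 3×4 + 5×4 + 3×1 + 4×5 = 65; y[1] = 5×5 + 3×2 + 5×4 + 3×4 + 4×1 = 67; y[2] = 5×1 + 3×5 + 5×2 + 3×4 + 4×4 = 58; y[3] = 5×4 + 3×1 + 5×5 + 3×2 + 4×4 = 70; y[4] = 5×4 + 3×4 + 5×1 + 3×5 + 4×2 = 60. Result: [65, 67, 58, 70, 60]

[65, 67, 58, 70, 60]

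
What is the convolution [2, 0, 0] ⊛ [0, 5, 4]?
y[0] = 2×0 = 0; y[1] = 2×5 + 0×0 = 10; y[2] = 2×4 + 0×5 + 0×0 = 8; y[3] = 0×4 + 0×5 = 0; y[4] = 0×4 = 0

[0, 10, 8, 0, 0]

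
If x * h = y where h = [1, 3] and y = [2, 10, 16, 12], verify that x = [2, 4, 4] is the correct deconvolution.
Forward-compute [2, 4, 4] * [1, 3]: y[0] = 2×1 = 2; y[1] = 2×3 + 4×1 = 10; y[2] = 4×3 + 4×1 = 16; y[3] = 4×3 = 12 → [2, 10, 16, 12]. Matches given y = [2, 10, 16, 12], so verified.

Verified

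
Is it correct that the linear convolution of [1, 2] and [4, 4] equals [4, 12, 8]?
Recompute linear convolution of [1, 2] and [4, 4]: y[0] = 1×4 = 4; y[1] = 1×4 + 2×4 = 12; y[2] = 2×4 = 8 → [4, 12, 8]. Given [4, 12, 8] matches, so answer: Yes

Yes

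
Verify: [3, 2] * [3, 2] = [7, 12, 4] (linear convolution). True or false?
Recompute linear convolution of [3, 2] and [3, 2]: y[0] = 3×3 = 9; y[1] = 3×2 + 2×3 = 12; y[2] = 2×2 = 4 → [9, 12, 4]. Compare to given [7, 12, 4]: they differ at index 0: given 7, correct 9, so answer: No

No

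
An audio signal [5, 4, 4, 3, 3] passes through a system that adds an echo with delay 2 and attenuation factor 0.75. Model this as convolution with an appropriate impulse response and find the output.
Direct-path + delayed-attenuated-path model → impulse response h = [1, 0, 0.75] (1 at lag 0, 0.75 at lag 2). Output y[n] = x[n] + 0.75·x[n - 2] (with x[n] = 0 outside 0..4): y[0] = 5 + 0.75×0 = 5; y[1] = 4 + 0.75×0 = 4; y[2] = 4 + 0.75×5 = 7.75; y[3] = 3 + 0.75×4 = 6.0; y[4] = 3 + 0.75×4 = 6.0; y[5] = 0 + 0.75×3 = 2.25; y[6] = 0 + 0.75×3 = 2.25. So y = [5, 4, 7.75, 6.0, 6.0, 2.25, 2.25]

[5, 4, 7.75, 6.0, 6.0, 2.25, 2.25]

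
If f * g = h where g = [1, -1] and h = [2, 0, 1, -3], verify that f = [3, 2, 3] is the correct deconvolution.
Forward-compute [3, 2, 3] * [1, -1]: h[0] = 3×1 = 3; h[1] = 3×-1 + 2×1 = -1; h[2] = 2×-1 + 3×1 = 1; h[3] = 3×-1 = -3 → [3, -1, 1, -3]. Does not match given h = [2, 0, 1, -3].

Not verified. [3, 2, 3] * [1, -1] = [3, -1, 1, -3], which differs from [2, 0, 1, -3] at index 0.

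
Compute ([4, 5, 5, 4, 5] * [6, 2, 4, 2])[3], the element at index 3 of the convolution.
Use y[k] = Σ_i a[i]·b[k-i] at k=3. y[3] = 4×2 + 5×4 + 5×2 + 4×6 = 62

62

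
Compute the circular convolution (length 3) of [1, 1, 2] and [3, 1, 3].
Use y[k] = Σ_j u[j]·v[(k-j) mod 3]. y[0] = 1×3 + 1×3 + 2×1 = 8; y[1] = 1×1 + 1×3 + 2×3 = 10; y[2] = 1×3 + 1×1 + 2×3 = 10. Result: [8, 10, 10]

[8, 10, 10]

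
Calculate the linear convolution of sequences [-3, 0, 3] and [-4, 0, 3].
y[0] = -3×-4 = 12; y[1] = -3×0 + 0×-4 = 0; y[2] = -3×3 + 0×0 + 3×-4 = -21; y[3] = 0×3 + 3×0 = 0; y[4] = 3×3 = 9

[12, 0, -21, 0, 9]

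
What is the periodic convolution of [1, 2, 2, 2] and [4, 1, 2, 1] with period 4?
Use y[k] = Σ_j x[j]·h[(k-j) mod 4]. y[0] = 1×4 + 2×1 + 2×2 + 2×1 = 12; y[1] = 1×1 + 2×4 + 2×1 + 2×2 = 15; y[2] = 1×2 + 2×1 + 2×4 + 2×1 = 14; y[3] = 1×1 + 2×2 + 2×1 + 2×4 = 15. Result: [12, 15, 14, 15]

[12, 15, 14, 15]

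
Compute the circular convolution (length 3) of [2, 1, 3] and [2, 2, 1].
Use y[k] = Σ_j f[j]·g[(k-j) mod 3]. y[0] = 2×2 + 1×1 + 3×2 = 11; y[1] = 2×2 + 1×2 + 3×1 = 9; y[2] = 2×1 + 1×2 + 3×2 = 10. Result: [11, 9, 10]

[11, 9, 10]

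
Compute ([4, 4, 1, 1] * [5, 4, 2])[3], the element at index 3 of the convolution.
Use y[k] = Σ_i a[i]·b[k-i] at k=3. y[3] = 4×2 + 1×4 + 1×5 = 17

17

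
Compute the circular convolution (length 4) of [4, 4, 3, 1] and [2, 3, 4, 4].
Use y[k] = Σ_j x[j]·h[(k-j) mod 4]. y[0] = 4×2 + 4×4 + 3×4 + 1×3 = 39; y[1] = 4×3 + 4×2 + 3×4 + 1×4 = 36; y[2] = 4×4 + 4×3 + 3×2 + 1×4 = 38; y[3] = 4×4 + 4×4 + 3×3 + 1×2 = 43. Result: [39, 36, 38, 43]

[39, 36, 38, 43]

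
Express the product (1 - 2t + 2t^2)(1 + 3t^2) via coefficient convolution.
Ascending coefficients: a = [1, -2, 2], b = [1, 0, 3]. c[0] = 1×1 = 1; c[1] = 1×0 + -2×1 = -2; c[2] = 1×3 + -2×0 + 2×1 = 5; c[3] = -2×3 + 2×0 = -6; c[4] = 2×3 = 6. Result coefficients: [1, -2, 5, -6, 6] → 1 - 2t + 5t^2 - 6t^3 + 6t^4

1 - 2t + 5t^2 - 6t^3 + 6t^4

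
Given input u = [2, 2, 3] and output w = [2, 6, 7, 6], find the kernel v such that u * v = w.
Output length 4 = len(u) + len(v) - 1 ⇒ len(v) = 2. Solve v forward using v[k] = (w[k] - Σ_{i≥1} u[i]·v[k-i]) / u[0]: v[0] = w[0] / u[0] = 2 / 2 = 1; v[1] = (w[1] - 2×1) / u[0] = (6 - 2×1) / 2 = 2. So v = [1, 2]. Forward-check [2, 2, 3] * [1, 2]: w[0] = 2×1 = 2; w[1] = 2×2 + 2×1 = 6; w[2] = 2×2 + 3×1 = 7; w[3] = 3×2 = 6 → [2, 6, 7, 6] ✓

[1, 2]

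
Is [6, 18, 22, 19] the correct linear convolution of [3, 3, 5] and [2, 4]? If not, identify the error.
Recompute linear convolution of [3, 3, 5] and [2, 4]: y[0] = 3×2 = 6; y[1] = 3×4 + 3×2 = 18; y[2] = 3×4 + 5×2 = 22; y[3] = 5×4 = 20 → [6, 18, 22, 20]. Compare to given [6, 18, 22, 19]: they differ at index 3: given 19, correct 20, so answer: No

No. Error at index 3: given 19, correct 20.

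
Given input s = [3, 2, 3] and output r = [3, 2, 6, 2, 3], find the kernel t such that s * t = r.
Output length 5 = len(s) + len(t) - 1 ⇒ len(t) = 3. Solve t forward using t[k] = (r[k] - Σ_{i≥1} s[i]·t[k-i]) / s[0]: t[0] = r[0] / s[0] = 3 / 3 = 1; t[1] = (r[1] - 2×1) / s[0] = (2 - 2×1) / 3 = 0; t[2] = (r[2] - 2×0 - 3×1) / s[0] = (6 - 2×0 - 3×1) / 3 = 1. So t = [1, 0, 1]. Forward-check [3, 2, 3] * [1, 0, 1]: r[0] = 3×1 = 3; r[1] = 3×0 + 2×1 = 2; r[2] = 3×1 + 2×0 + 3×1 = 6; r[3] = 2×1 + 3×0 = 2; r[4] = 3×1 = 3 → [3, 2, 6, 2, 3] ✓

[1, 0, 1]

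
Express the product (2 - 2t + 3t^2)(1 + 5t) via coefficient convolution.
Ascending coefficients: a = [2, -2, 3], b = [1, 5]. c[0] = 2×1 = 2; c[1] = 2×5 + -2×1 = 8; c[2] = -2×5 + 3×1 = -7; c[3] = 3×5 = 15. Result coefficients: [2, 8, -7, 15] → 2 + 8t - 7t^2 + 15t^3

2 + 8t - 7t^2 + 15t^3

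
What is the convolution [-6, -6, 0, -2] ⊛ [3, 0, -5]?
y[0] = -6×3 = -18; y[1] = -6×0 + -6×3 = -18; y[2] = -6×-5 + -6×0 + 0×3 = 30; y[3] = -6×-5 + 0×0 + -2×3 = 24; y[4] = 0×-5 + -2×0 = 0; y[5] = -2×-5 = 10

[-18, -18, 30, 24, 0, 10]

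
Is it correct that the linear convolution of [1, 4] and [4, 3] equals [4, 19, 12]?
Recompute linear convolution of [1, 4] and [4, 3]: y[0] = 1×4 = 4; y[1] = 1×3 + 4×4 = 19; y[2] = 4×3 = 12 → [4, 19, 12]. Given [4, 19, 12] matches, so answer: Yes

Yes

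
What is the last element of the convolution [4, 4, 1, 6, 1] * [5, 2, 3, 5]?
Use y[k] = Σ_i a[i]·b[k-i] at k=7. y[7] = 1×5 = 5

5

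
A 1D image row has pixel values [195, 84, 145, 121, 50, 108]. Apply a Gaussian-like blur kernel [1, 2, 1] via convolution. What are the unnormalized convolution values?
Convolve image row [195, 84, 145, 121, 50, 108] with kernel [1, 2, 1]: y[0] = 195×1 = 195; y[1] = 195×2 + 84×1 = 474; y[2] = 195×1 + 84×2 + 145×1 = 508; y[3] = 84×1 + 145×2 + 121×1 = 495; y[4] = 145×1 + 121×2 + 50×1 = 437; y[5] = 121×1 + 50×2 + 108×1 = 329; y[6] = 50×1 + 108×2 = 266; y[7] = 108×1 = 108 → [195, 474, 508, 495, 437, 329, 266, 108]. Normalization factor = sum(kernel) = 4.

[195, 474, 508, 495, 437, 329, 266, 108]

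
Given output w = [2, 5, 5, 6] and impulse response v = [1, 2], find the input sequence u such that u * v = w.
Deconvolve w=[2, 5, 5, 6] by v=[1, 2]. Since v[0]=1, solve forward: u[0] = w[0] / 1 = 2; u[1] = (w[1] - 2×2) / 1 = 1; u[2] = (w[2] - 1×2) / 1 = 3. So u = [2, 1, 3]. Check by forward convolution: w[0] = 2×1 = 2; w[1] = 2×2 + 1×1 = 5; w[2] = 1×2 + 3×1 = 5; w[3] = 3×2 = 6

[2, 1, 3]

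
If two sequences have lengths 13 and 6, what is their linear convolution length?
Linear/full convolution length: m + n - 1 = 13 + 6 - 1 = 18

18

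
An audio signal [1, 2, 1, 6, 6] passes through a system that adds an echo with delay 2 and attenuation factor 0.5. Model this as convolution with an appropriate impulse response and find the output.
Direct-path + delayed-attenuated-path model → impulse response h = [1, 0, 0.5] (1 at lag 0, 0.5 at lag 2). Output y[n] = x[n] + 0.5·x[n - 2] (with x[n] = 0 outside 0..4): y[0] = 1 + 0.5×0 = 1; y[1] = 2 + 0.5×0 = 2; y[2] = 1 + 0.5×1 = 1.5; y[3] = 6 + 0.5×2 = 7.0; y[4] = 6 + 0.5×1 = 6.5; y[5] = 0 + 0.5×6 = 3.0; y[6] = 0 + 0.5×6 = 3.0. So y = [1, 2, 1.5, 7.0, 6.5, 3.0, 3.0]

[1, 2, 1.5, 7.0, 6.5, 3.0, 3.0]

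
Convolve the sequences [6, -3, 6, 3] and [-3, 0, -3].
y[0] = 6×-3 = -18; y[1] = 6×0 + -3×-3 = 9; y[2] = 6×-3 + -3×0 + 6×-3 = -36; y[3] = -3×-3 + 6×0 + 3×-3 = 0; y[4] = 6×-3 + 3×0 = -18; y[5] = 3×-3 = -9

[-18, 9, -36, 0, -18, -9]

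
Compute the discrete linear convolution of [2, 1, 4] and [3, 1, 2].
y[0] = 2×3 = 6; y[1] = 2×1 + 1×3 = 5; y[2] = 2×2 + 1×1 + 4×3 = 17; y[3] = 1×2 + 4×1 = 6; y[4] = 4×2 = 8

[6, 5, 17, 6, 8]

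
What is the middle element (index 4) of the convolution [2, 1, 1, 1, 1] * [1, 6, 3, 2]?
Use y[k] = Σ_i a[i]·b[k-i] at k=4. y[4] = 1×2 + 1×3 + 1×6 + 1×1 = 12

12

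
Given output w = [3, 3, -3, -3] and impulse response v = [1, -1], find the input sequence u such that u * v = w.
Deconvolve w=[3, 3, -3, -3] by v=[1, -1]. Since v[0]=1, solve forward: u[0] = w[0] / 1 = 3; u[1] = (w[1] - 3×-1) / 1 = 6; u[2] = (w[2] - 6×-1) / 1 = 3. So u = [3, 6, 3]. Check by forward convolution: w[0] = 3×1 = 3; w[1] = 3×-1 + 6×1 = 3; w[2] = 6×-1 + 3×1 = -3; w[3] = 3×-1 = -3

[3, 6, 3]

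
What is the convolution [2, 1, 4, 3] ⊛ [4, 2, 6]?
y[0] = 2×4 = 8; y[1] = 2×2 + 1×4 = 8; y[2] = 2×6 + 1×2 + 4×4 = 30; y[3] = 1×6 + 4×2 + 3×4 = 26; y[4] = 4×6 + 3×2 = 30; y[5] = 3×6 = 18

[8, 8, 30, 26, 30, 18]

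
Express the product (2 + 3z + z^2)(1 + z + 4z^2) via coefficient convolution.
Ascending coefficients: a = [2, 3, 1], b = [1, 1, 4]. c[0] = 2×1 = 2; c[1] = 2×1 + 3×1 = 5; c[2] = 2×4 + 3×1 + 1×1 = 12; c[3] = 3×4 + 1×1 = 13; c[4] = 1×4 = 4. Result coefficients: [2, 5, 12, 13, 4] → 2 + 5z + 12z^2 + 13z^3 + 4z^4

2 + 5z + 12z^2 + 13z^3 + 4z^4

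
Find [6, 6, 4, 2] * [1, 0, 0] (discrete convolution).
y[0] = 6×1 = 6; y[1] = 6×0 + 6×1 = 6; y[2] = 6×0 + 6×0 + 4×1 = 4; y[3] = 6×0 + 4×0 + 2×1 = 2; y[4] = 4×0 + 2×0 = 0; y[5] = 2×0 = 0

[6, 6, 4, 2, 0, 0]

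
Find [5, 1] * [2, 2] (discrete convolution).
y[0] = 5×2 = 10; y[1] = 5×2 + 1×2 = 12; y[2] = 1×2 = 2

[10, 12, 2]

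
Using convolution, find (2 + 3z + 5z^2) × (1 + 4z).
Ascending coefficients: a = [2, 3, 5], b = [1, 4]. c[0] = 2×1 = 2; c[1] = 2×4 + 3×1 = 11; c[2] = 3×4 + 5×1 = 17; c[3] = 5×4 = 20. Result coefficients: [2, 11, 17, 20] → 2 + 11z + 17z^2 + 20z^3

2 + 11z + 17z^2 + 20z^3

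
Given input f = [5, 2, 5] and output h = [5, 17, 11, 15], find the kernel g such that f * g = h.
Output length 4 = len(f) + len(g) - 1 ⇒ len(g) = 2. Solve g forward using g[k] = (h[k] - Σ_{i≥1} f[i]·g[k-i]) / f[0]: g[0] = h[0] / f[0] = 5 / 5 = 1; g[1] = (h[1] - 2×1) / f[0] = (17 - 2×1) / 5 = 3. So g = [1, 3]. Forward-check [5, 2, 5] * [1, 3]: h[0] = 5×1 = 5; h[1] = 5×3 + 2×1 = 17; h[2] = 2×3 + 5×1 = 11; h[3] = 5×3 = 15 → [5, 17, 11, 15] ✓

[1, 3]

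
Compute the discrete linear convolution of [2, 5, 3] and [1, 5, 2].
y[0] = 2×1 = 2; y[1] = 2×5 + 5×1 = 15; y[2] = 2×2 + 5×5 + 3×1 = 32; y[3] = 5×2 + 3×5 = 25; y[4] = 3×2 = 6

[2, 15, 32, 25, 6]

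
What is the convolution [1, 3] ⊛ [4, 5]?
y[0] = 1×4 = 4; y[1] = 1×5 + 3×4 = 17; y[2] = 3×5 = 15

[4, 17, 15]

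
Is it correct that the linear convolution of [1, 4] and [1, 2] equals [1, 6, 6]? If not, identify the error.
Recompute linear convolution of [1, 4] and [1, 2]: y[0] = 1×1 = 1; y[1] = 1×2 + 4×1 = 6; y[2] = 4×2 = 8 → [1, 6, 8]. Compare to given [1, 6, 6]: they differ at index 2: given 6, correct 8, so answer: No

No. Error at index 2: given 6, correct 8.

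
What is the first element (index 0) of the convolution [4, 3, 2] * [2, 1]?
Use y[k] = Σ_i a[i]·b[k-i] at k=0. y[0] = 4×2 = 8

8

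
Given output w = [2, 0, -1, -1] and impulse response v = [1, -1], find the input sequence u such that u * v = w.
Deconvolve w=[2, 0, -1, -1] by v=[1, -1]. Since v[0]=1, solve forward: u[0] = w[0] / 1 = 2; u[1] = (w[1] - 2×-1) / 1 = 2; u[2] = (w[2] - 2×-1) / 1 = 1. So u = [2, 2, 1]. Check by forward convolution: w[0] = 2×1 = 2; w[1] = 2×-1 + 2×1 = 0; w[2] = 2×-1 + 1×1 = -1; w[3] = 1×-1 = -1

[2, 2, 1]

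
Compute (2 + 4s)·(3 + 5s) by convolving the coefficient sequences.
Ascending coefficients: a = [2, 4], b = [3, 5]. c[0] = 2×3 = 6; c[1] = 2×5 + 4×3 = 22; c[2] = 4×5 = 20. Result coefficients: [6, 22, 20] → 6 + 22s + 20s^2

6 + 22s + 20s^2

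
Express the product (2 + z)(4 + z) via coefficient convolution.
Ascending coefficients: a = [2, 1], b = [4, 1]. c[0] = 2×4 = 8; c[1] = 2×1 + 1×4 = 6; c[2] = 1×1 = 1. Result coefficients: [8, 6, 1] → 8 + 6z + z^2

8 + 6z + z^2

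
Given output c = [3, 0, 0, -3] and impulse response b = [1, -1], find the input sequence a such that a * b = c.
Deconvolve c=[3, 0, 0, -3] by b=[1, -1]. Since b[0]=1, solve forward: a[0] = c[0] / 1 = 3; a[1] = (c[1] - 3×-1) / 1 = 3; a[2] = (c[2] - 3×-1) / 1 = 3. So a = [3, 3, 3]. Check by forward convolution: c[0] = 3×1 = 3; c[1] = 3×-1 + 3×1 = 0; c[2] = 3×-1 + 3×1 = 0; c[3] = 3×-1 = -3

[3, 3, 3]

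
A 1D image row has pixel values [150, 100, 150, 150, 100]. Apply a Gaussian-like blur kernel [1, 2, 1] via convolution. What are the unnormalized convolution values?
Convolve image row [150, 100, 150, 150, 100] with kernel [1, 2, 1]: y[0] = 150×1 = 150; y[1] = 150×2 + 100×1 = 400; y[2] = 150×1 + 100×2 + 150×1 = 500; y[3] = 100×1 + 150×2 + 150×1 = 550; y[4] = 150×1 + 150×2 + 100×1 = 550; y[5] = 150×1 + 100×2 = 350; y[6] = 100×1 = 100 → [150, 400, 500, 550, 550, 350, 100]. Normalization factor = sum(kernel) = 4.

[150, 400, 500, 550, 550, 350, 100]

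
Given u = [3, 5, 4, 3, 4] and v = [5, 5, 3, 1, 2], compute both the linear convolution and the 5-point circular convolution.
Linear: y_lin[0] = 3×5 = 15; y_lin[1] = 3×5 + 5×5 = 40; y_lin[2] = 3×3 + 5×5 + 4×5 = 54; y_lin[3] = 3×1 + 5×3 + 4×5 + 3×5 = 53; y_lin[4] = 3×2 + 5×1 + 4×3 + 3×5 + 4×5 = 58; y_lin[5] = 5×2 + 4×1 + 3×3 + 4×5 = 43; y_lin[6] = 4×2 + 3×1 + 4×3 = 23; y_lin[7] = 3×2 + 4×1 = 10; y_lin[8] = 4×2 = 8 → [15, 40, 54, 53, 58, 43, 23, 10, 8]. Circular (length 5): y[0] = 3×5 + 5×2 + 4×1 + 3×3 + 4×5 = 58; y[1] = 3×5 + 5×5 + 4×2 + 3×1 + 4×3 = 63; y[2] = 3×3 + 5×5 + 4×5 + 3×2 + 4×1 = 64; y[3] = 3×1 + 5×3 + 4×5 + 3×5 + 4×2 = 61; y[4] = 3×2 + 5×1 + 4×3 + 3×5 + 4×5 = 58 → [58, 63, 64, 61, 58]

Linear: [15, 40, 54, 53, 58, 43, 23, 10, 8], Circular: [58, 63, 64, 61, 58]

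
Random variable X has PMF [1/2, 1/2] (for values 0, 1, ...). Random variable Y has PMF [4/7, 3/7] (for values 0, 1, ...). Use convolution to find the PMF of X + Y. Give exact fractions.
P(X+Y=k) = Σ_i P(X=i)·P(Y=k-i) — a convolution of [1/2, 1/2] and [4/7, 3/7]. P(X+Y=0) = (1/2)×(4/7) = 2/7; P(X+Y=1) = (1/2)×(3/7) + (1/2)×(4/7) = 3/14 + 2/7 = 1/2; P(X+Y=2) = (1/2)×(3/7) = 3/14. PMF: [2/7, 1/2, 3/14] (sums to 1 ✓)

[2/7, 1/2, 3/14]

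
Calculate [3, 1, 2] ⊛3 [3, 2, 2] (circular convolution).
Use y[k] = Σ_j u[j]·v[(k-j) mod 3]. y[0] = 3×3 + 1×2 + 2×2 = 15; y[1] = 3×2 + 1×3 + 2×2 = 13; y[2] = 3×2 + 1×2 + 2×3 = 14. Result: [15, 13, 14]

[15, 13, 14]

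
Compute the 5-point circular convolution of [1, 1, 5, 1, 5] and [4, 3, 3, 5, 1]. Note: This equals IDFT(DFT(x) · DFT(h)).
Either evaluate y[k] = Σ_j x[j]·h[(k-j) mod 5] directly, or use IDFT(DFT(x) · DFT(h)). y[0] = 1×4 + 1×1 + 5×5 + 1×3 + 5×3 = 48; y[1] = 1×3 + 1×4 + 5×1 + 1×5 + 5×3 = 32; y[2] = 1×3 + 1×3 + 5×4 + 1×1 + 5×5 = 52; y[3] = 1×5 + 1×3 + 5×3 + 1×4 + 5×1 = 32; y[4] = 1×1 + 1×5 + 5×3 + 1×3 + 5×4 = 44. Result: [48, 32, 52, 32, 44]

[48, 32, 52, 32, 44]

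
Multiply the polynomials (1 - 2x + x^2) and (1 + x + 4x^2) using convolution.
Ascending coefficients: a = [1, -2, 1], b = [1, 1, 4]. c[0] = 1×1 = 1; c[1] = 1×1 + -2×1 = -1; c[2] = 1×4 + -2×1 + 1×1 = 3; c[3] = -2×4 + 1×1 = -7; c[4] = 1×4 = 4. Result coefficients: [1, -1, 3, -7, 4] → 1 - x + 3x^2 - 7x^3 + 4x^4

1 - x + 3x^2 - 7x^3 + 4x^4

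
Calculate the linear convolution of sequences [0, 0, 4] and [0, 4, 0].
y[0] = 0×0 = 0; y[1] = 0×4 + 0×0 = 0; y[2] = 0×0 + 0×4 + 4×0 = 0; y[3] = 0×0 + 4×4 = 16; y[4] = 4×0 = 0

[0, 0, 0, 16, 0]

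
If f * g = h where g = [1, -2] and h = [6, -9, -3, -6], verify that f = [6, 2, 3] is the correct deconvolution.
Forward-compute [6, 2, 3] * [1, -2]: h[0] = 6×1 = 6; h[1] = 6×-2 + 2×1 = -10; h[2] = 2×-2 + 3×1 = -1; h[3] = 3×-2 = -6 → [6, -10, -1, -6]. Does not match given h = [6, -9, -3, -6].

Not verified. [6, 2, 3] * [1, -2] = [6, -10, -1, -6], which differs from [6, -9, -3, -6] at index 1.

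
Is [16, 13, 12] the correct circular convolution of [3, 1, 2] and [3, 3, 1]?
Recompute circular convolution of [3, 1, 2] and [3, 3, 1]: y[0] = 3×3 + 1×1 + 2×3 = 16; y[1] = 3×3 + 1×3 + 2×1 = 14; y[2] = 3×1 + 1×3 + 2×3 = 12 → [16, 14, 12]. Compare to given [16, 13, 12]: they differ at index 1: given 13, correct 14, so answer: No

No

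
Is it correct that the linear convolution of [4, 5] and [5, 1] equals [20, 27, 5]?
Recompute linear convolution of [4, 5] and [5, 1]: y[0] = 4×5 = 20; y[1] = 4×1 + 5×5 = 29; y[2] = 5×1 = 5 → [20, 29, 5]. Compare to given [20, 27, 5]: they differ at index 1: given 27, correct 29, so answer: No

No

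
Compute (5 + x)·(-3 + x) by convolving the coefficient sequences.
Ascending coefficients: a = [5, 1], b = [-3, 1]. c[0] = 5×-3 = -15; c[1] = 5×1 + 1×-3 = 2; c[2] = 1×1 = 1. Result coefficients: [-15, 2, 1] → -15 + 2x + x^2

-15 + 2x + x^2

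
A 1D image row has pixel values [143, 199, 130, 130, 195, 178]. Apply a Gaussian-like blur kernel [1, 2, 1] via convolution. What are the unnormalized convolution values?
Convolve image row [143, 199, 130, 130, 195, 178] with kernel [1, 2, 1]: y[0] = 143×1 = 143; y[1] = 143×2 + 199×1 = 485; y[2] = 143×1 + 199×2 + 130×1 = 671; y[3] = 199×1 + 130×2 + 130×1 = 589; y[4] = 130×1 + 130×2 + 195×1 = 585; y[5] = 130×1 + 195×2 + 178×1 = 698; y[6] = 195×1 + 178×2 = 551; y[7] = 178×1 = 178 → [143, 485, 671, 589, 585, 698, 551, 178]. Normalization factor = sum(kernel) = 4.

[143, 485, 671, 589, 585, 698, 551, 178]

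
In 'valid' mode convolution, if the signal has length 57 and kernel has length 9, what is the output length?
'Valid' mode counts only positions where the kernel fully overlaps the signal: m - n + 1 = 57 - 9 + 1 = 49

49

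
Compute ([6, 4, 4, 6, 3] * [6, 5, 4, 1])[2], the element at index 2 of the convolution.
Use y[k] = Σ_i a[i]·b[k-i] at k=2. y[2] = 6×4 + 4×5 + 4×6 = 68

68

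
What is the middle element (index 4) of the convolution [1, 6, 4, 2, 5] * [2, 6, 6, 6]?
Use y[k] = Σ_i a[i]·b[k-i] at k=4. y[4] = 6×6 + 4×6 + 2×6 + 5×2 = 82

82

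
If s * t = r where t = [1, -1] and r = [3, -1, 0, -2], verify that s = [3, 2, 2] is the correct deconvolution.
Forward-compute [3, 2, 2] * [1, -1]: r[0] = 3×1 = 3; r[1] = 3×-1 + 2×1 = -1; r[2] = 2×-1 + 2×1 = 0; r[3] = 2×-1 = -2 → [3, -1, 0, -2]. Matches given r = [3, -1, 0, -2], so verified.

Verified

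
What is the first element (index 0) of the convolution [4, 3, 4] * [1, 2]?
Use y[k] = Σ_i a[i]·b[k-i] at k=0. y[0] = 4×1 = 4

4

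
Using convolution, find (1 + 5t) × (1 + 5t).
Ascending coefficients: a = [1, 5], b = [1, 5]. c[0] = 1×1 = 1; c[1] = 1×5 + 5×1 = 10; c[2] = 5×5 = 25. Result coefficients: [1, 10, 25] → 1 + 10t + 25t^2

1 + 10t + 25t^2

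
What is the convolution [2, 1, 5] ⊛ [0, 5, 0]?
y[0] = 2×0 = 0; y[1] = 2×5 + 1×0 = 10; y[2] = 2×0 + 1×5 + 5×0 = 5; y[3] = 1×0 + 5×5 = 25; y[4] = 5×0 = 0

[0, 10, 5, 25, 0]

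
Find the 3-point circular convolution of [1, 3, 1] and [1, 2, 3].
Use y[k] = Σ_j x[j]·h[(k-j) mod 3]. y[0] = 1×1 + 3×3 + 1×2 = 12; y[1] = 1×2 + 3×1 + 1×3 = 8; y[2] = 1×3 + 3×2 + 1×1 = 10. Result: [12, 8, 10]

[12, 8, 10]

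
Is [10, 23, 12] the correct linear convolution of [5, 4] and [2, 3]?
Recompute linear convolution of [5, 4] and [2, 3]: y[0] = 5×2 = 10; y[1] = 5×3 + 4×2 = 23; y[2] = 4×3 = 12 → [10, 23, 12]. Given [10, 23, 12] matches, so answer: Yes

Yes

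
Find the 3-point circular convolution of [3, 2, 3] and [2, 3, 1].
Use y[k] = Σ_j x[j]·h[(k-j) mod 3]. y[0] = 3×2 + 2×1 + 3×3 = 17; y[1] = 3×3 + 2×2 + 3×1 = 16; y[2] = 3×1 + 2×3 + 3×2 = 15. Result: [17, 16, 15]

[17, 16, 15]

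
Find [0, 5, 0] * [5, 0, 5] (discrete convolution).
y[0] = 0×5 = 0; y[1] = 0×0 + 5×5 = 25; y[2] = 0×5 + 5×0 + 0×5 = 0; y[3] = 5×5 + 0×0 = 25; y[4] = 0×5 = 0

[0, 25, 0, 25, 0]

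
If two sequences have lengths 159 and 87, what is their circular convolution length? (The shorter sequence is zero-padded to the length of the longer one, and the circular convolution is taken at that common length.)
Circular convolution (zero-padding the shorter input) has length max(m, n) = max(159, 87) = 159

159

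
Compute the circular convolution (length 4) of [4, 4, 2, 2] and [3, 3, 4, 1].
Use y[k] = Σ_j a[j]·b[(k-j) mod 4]. y[0] = 4×3 + 4×1 + 2×4 + 2×3 = 30; y[1] = 4×3 + 4×3 + 2×1 + 2×4 = 34; y[2] = 4×4 + 4×3 + 2×3 + 2×1 = 36; y[3] = 4×1 + 4×4 + 2×3 + 2×3 = 32. Result: [30, 34, 36, 32]

[30, 34, 36, 32]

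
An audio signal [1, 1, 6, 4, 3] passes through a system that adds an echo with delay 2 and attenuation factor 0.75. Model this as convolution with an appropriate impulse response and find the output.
Direct-path + delayed-attenuated-path model → impulse response h = [1, 0, 0.75] (1 at lag 0, 0.75 at lag 2). Output y[n] = x[n] + 0.75·x[n - 2] (with x[n] = 0 outside 0..4): y[0] = 1 + 0.75×0 = 1; y[1] = 1 + 0.75×0 = 1; y[2] = 6 + 0.75×1 = 6.75; y[3] = 4 + 0.75×1 = 4.75; y[4] = 3 + 0.75×6 = 7.5; y[5] = 0 + 0.75×4 = 3.0; y[6] = 0 + 0.75×3 = 2.25. So y = [1, 1, 6.75, 4.75, 7.5, 3.0, 2.25]

[1, 1, 6.75, 4.75, 7.5, 3.0, 2.25]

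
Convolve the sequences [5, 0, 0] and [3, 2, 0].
y[0] = 5×3 = 15; y[1] = 5×2 + 0×3 = 10; y[2] = 5×0 + 0×2 + 0×3 = 0; y[3] = 0×0 + 0×2 = 0; y[4] = 0×0 = 0

[15, 10, 0, 0, 0]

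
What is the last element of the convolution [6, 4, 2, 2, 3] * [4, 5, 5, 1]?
Use y[k] = Σ_i a[i]·b[k-i] at k=7. y[7] = 3×1 = 3

3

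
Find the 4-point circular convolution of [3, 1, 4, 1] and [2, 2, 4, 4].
Use y[k] = Σ_j x[j]·h[(k-j) mod 4]. y[0] = 3×2 + 1×4 + 4×4 + 1×2 = 28; y[1] = 3×2 + 1×2 + 4×4 + 1×4 = 28; y[2] = 3×4 + 1×2 + 4×2 + 1×4 = 26; y[3] = 3×4 + 1×4 + 4×2 + 1×2 = 26. Result: [28, 28, 26, 26]

[28, 28, 26, 26]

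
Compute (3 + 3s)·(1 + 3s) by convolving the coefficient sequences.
Ascending coefficients: a = [3, 3], b = [1, 3]. c[0] = 3×1 = 3; c[1] = 3×3 + 3×1 = 12; c[2] = 3×3 = 9. Result coefficients: [3, 12, 9] → 3 + 12s + 9s^2

3 + 12s + 9s^2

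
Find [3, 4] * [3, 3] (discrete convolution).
y[0] = 3×3 = 9; y[1] = 3×3 + 4×3 = 21; y[2] = 4×3 = 12

[9, 21, 12]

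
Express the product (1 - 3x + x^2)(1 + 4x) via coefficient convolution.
Ascending coefficients: a = [1, -3, 1], b = [1, 4]. c[0] = 1×1 = 1; c[1] = 1×4 + -3×1 = 1; c[2] = -3×4 + 1×1 = -11; c[3] = 1×4 = 4. Result coefficients: [1, 1, -11, 4] → 1 + x - 11x^2 + 4x^3

1 + x - 11x^2 + 4x^3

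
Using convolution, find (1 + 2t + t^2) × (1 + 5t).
Ascending coefficients: a = [1, 2, 1], b = [1, 5]. c[0] = 1×1 = 1; c[1] = 1×5 + 2×1 = 7; c[2] = 2×5 + 1×1 = 11; c[3] = 1×5 = 5. Result coefficients: [1, 7, 11, 5] → 1 + 7t + 11t^2 + 5t^3

1 + 7t + 11t^2 + 5t^3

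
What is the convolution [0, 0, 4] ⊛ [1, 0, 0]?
y[0] = 0×1 = 0; y[1] = 0×0 + 0×1 = 0; y[2] = 0×0 + 0×0 + 4×1 = 4; y[3] = 0×0 + 4×0 = 0; y[4] = 4×0 = 0

[0, 0, 4, 0, 0]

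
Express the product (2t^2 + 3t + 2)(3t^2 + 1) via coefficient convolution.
Ascending coefficients: a = [2, 3, 2], b = [1, 0, 3]. c[0] = 2×1 = 2; c[1] = 2×0 + 3×1 = 3; c[2] = 2×3 + 3×0 + 2×1 = 8; c[3] = 3×3 + 2×0 = 9; c[4] = 2×3 = 6. Result coefficients: [2, 3, 8, 9, 6] → 6t^4 + 9t^3 + 8t^2 + 3t + 2

6t^4 + 9t^3 + 8t^2 + 3t + 2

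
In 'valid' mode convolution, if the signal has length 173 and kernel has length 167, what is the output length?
'Valid' mode counts only positions where the kernel fully overlaps the signal: m - n + 1 = 173 - 167 + 1 = 7

7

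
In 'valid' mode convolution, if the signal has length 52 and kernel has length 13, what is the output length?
'Valid' mode counts only positions where the kernel fully overlaps the signal: m - n + 1 = 52 - 13 + 1 = 40

40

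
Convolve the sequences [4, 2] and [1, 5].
y[0] = 4×1 = 4; y[1] = 4×5 + 2×1 = 22; y[2] = 2×5 = 10

[4, 22, 10]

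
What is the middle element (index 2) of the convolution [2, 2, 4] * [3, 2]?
Use y[k] = Σ_i a[i]·b[k-i] at k=2. y[2] = 2×2 + 4×3 = 16

16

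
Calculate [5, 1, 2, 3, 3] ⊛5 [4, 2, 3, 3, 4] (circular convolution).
Use y[k] = Σ_j s[j]·t[(k-j) mod 5]. y[0] = 5×4 + 1×4 + 2×3 + 3×3 + 3×2 = 45; y[1] = 5×2 + 1×4 + 2×4 + 3×3 + 3×3 = 40; y[2] = 5×3 + 1×2 + 2×4 + 3×4 + 3×3 = 46; y[3] = 5×3 + 1×3 + 2×2 + 3×4 + 3×4 = 46; y[4] = 5×4 + 1×3 + 2×3 + 3×2 + 3×4 = 47. Result: [45, 40, 46, 46, 47]

[45, 40, 46, 46, 47]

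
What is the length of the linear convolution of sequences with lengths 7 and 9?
Linear/full convolution length: m + n - 1 = 7 + 9 - 1 = 15

15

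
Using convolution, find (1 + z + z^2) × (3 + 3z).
Ascending coefficients: a = [1, 1, 1], b = [3, 3]. c[0] = 1×3 = 3; c[1] = 1×3 + 1×3 = 6; c[2] = 1×3 + 1×3 = 6; c[3] = 1×3 = 3. Result coefficients: [3, 6, 6, 3] → 3 + 6z + 6z^2 + 3z^3

3 + 6z + 6z^2 + 3z^3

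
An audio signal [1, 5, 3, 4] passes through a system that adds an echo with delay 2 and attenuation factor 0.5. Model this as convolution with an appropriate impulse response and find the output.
Direct-path + delayed-attenuated-path model → impulse response h = [1, 0, 0.5] (1 at lag 0, 0.5 at lag 2). Output y[n] = x[n] + 0.5·x[n - 2] (with x[n] = 0 outside 0..3): y[0] = 1 + 0.5×0 = 1; y[1] = 5 + 0.5×0 = 5; y[2] = 3 + 0.5×1 = 3.5; y[3] = 4 + 0.5×5 = 6.5; y[4] = 0 + 0.5×3 = 1.5; y[5] = 0 + 0.5×4 = 2.0. So y = [1, 5, 3.5, 6.5, 1.5, 2.0]

[1, 5, 3.5, 6.5, 1.5, 2.0]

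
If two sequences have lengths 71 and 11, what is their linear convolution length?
Linear/full convolution length: m + n - 1 = 71 + 11 - 1 = 81

81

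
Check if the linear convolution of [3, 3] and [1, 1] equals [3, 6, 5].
Recompute linear convolution of [3, 3] and [1, 1]: y[0] = 3×1 = 3; y[1] = 3×1 + 3×1 = 6; y[2] = 3×1 = 3 → [3, 6, 3]. Compare to given [3, 6, 5]: they differ at index 2: given 5, correct 3, so answer: No

No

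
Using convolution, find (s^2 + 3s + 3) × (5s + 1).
Ascending coefficients: a = [3, 3, 1], b = [1, 5]. c[0] = 3×1 = 3; c[1] = 3×5 + 3×1 = 18; c[2] = 3×5 + 1×1 = 16; c[3] = 1×5 = 5. Result coefficients: [3, 18, 16, 5] → 5s^3 + 16s^2 + 18s + 3

5s^3 + 16s^2 + 18s + 3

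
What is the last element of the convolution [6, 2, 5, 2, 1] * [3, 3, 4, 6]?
Use y[k] = Σ_i a[i]·b[k-i] at k=7. y[7] = 1×6 = 6

6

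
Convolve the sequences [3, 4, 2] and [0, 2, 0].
y[0] = 3×0 = 0; y[1] = 3×2 + 4×0 = 6; y[2] = 3×0 + 4×2 + 2×0 = 8; y[3] = 4×0 + 2×2 = 4; y[4] = 2×0 = 0

[0, 6, 8, 4, 0]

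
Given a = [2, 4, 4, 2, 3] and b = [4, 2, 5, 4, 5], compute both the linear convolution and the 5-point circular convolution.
Linear: y_lin[0] = 2×4 = 8; y_lin[1] = 2×2 + 4×4 = 20; y_lin[2] = 2×5 + 4×2 + 4×4 = 34; y_lin[3] = 2×4 + 4×5 + 4×2 + 2×4 = 44; y_lin[4] = 2×5 + 4×4 + 4×5 + 2×2 + 3×4 = 62; y_lin[5] = 4×5 + 4×4 + 2×5 + 3×2 = 52; y_lin[6] = 4×5 + 2×4 + 3×5 = 43; y_lin[7] = 2×5 + 3×4 = 22; y_lin[8] = 3×5 = 15 → [8, 20, 34, 44, 62, 52, 43, 22, 15]. Circular (length 5): y[0] = 2×4 + 4×5 + 4×4 + 2×5 + 3×2 = 60; y[1] = 2×2 + 4×4 + 4×5 + 2×4 + 3×5 = 63; y[2] = 2×5 + 4×2 + 4×4 + 2×5 + 3×4 = 56; y[3] = 2×4 + 4×5 + 4×2 + 2×4 + 3×5 = 59; y[4] = 2×5 + 4×4 + 4×5 + 2×2 + 3×4 = 62 → [60, 63, 56, 59, 62]

Linear: [8, 20, 34, 44, 62, 52, 43, 22, 15], Circular: [60, 63, 56, 59, 62]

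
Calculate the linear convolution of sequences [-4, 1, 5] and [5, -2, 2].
y[0] = -4×5 = -20; y[1] = -4×-2 + 1×5 = 13; y[2] = -4×2 + 1×-2 + 5×5 = 15; y[3] = 1×2 + 5×-2 = -8; y[4] = 5×2 = 10

[-20, 13, 15, -8, 10]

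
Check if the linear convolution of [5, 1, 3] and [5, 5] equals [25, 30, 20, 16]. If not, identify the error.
Recompute linear convolution of [5, 1, 3] and [5, 5]: y[0] = 5×5 = 25; y[1] = 5×5 + 1×5 = 30; y[2] = 1×5 + 3×5 = 20; y[3] = 3×5 = 15 → [25, 30, 20, 15]. Compare to given [25, 30, 20, 16]: they differ at index 3: given 16, correct 15, so answer: No

No. Error at index 3: given 16, correct 15.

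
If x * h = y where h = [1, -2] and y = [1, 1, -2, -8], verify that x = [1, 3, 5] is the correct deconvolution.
Forward-compute [1, 3, 5] * [1, -2]: y[0] = 1×1 = 1; y[1] = 1×-2 + 3×1 = 1; y[2] = 3×-2 + 5×1 = -1; y[3] = 5×-2 = -10 → [1, 1, -1, -10]. Does not match given y = [1, 1, -2, -8].

Not verified. [1, 3, 5] * [1, -2] = [1, 1, -1, -10], which differs from [1, 1, -2, -8] at index 2.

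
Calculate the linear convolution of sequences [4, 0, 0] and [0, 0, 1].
y[0] = 4×0 = 0; y[1] = 4×0 + 0×0 = 0; y[2] = 4×1 + 0×0 + 0×0 = 4; y[3] = 0×1 + 0×0 = 0; y[4] = 0×1 = 0

[0, 0, 4, 0, 0]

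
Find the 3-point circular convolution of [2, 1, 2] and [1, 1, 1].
Use y[k] = Σ_j s[j]·t[(k-j) mod 3]. y[0] = 2×1 + 1×1 + 2×1 = 5; y[1] = 2×1 + 1×1 + 2×1 = 5; y[2] = 2×1 + 1×1 + 2×1 = 5. Result: [5, 5, 5]

[5, 5, 5]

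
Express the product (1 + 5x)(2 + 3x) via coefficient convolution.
Ascending coefficients: a = [1, 5], b = [2, 3]. c[0] = 1×2 = 2; c[1] = 1×3 + 5×2 = 13; c[2] = 5×3 = 15. Result coefficients: [2, 13, 15] → 2 + 13x + 15x^2

2 + 13x + 15x^2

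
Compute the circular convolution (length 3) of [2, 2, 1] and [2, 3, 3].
Use y[k] = Σ_j x[j]·h[(k-j) mod 3]. y[0] = 2×2 + 2×3 + 1×3 = 13; y[1] = 2×3 + 2×2 + 1×3 = 13; y[2] = 2×3 + 2×3 + 1×2 = 14. Result: [13, 13, 14]

[13, 13, 14]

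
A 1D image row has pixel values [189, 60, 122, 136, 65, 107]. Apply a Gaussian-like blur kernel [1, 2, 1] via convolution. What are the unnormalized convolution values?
Convolve image row [189, 60, 122, 136, 65, 107] with kernel [1, 2, 1]: y[0] = 189×1 = 189; y[1] = 189×2 + 60×1 = 438; y[2] = 189×1 + 60×2 + 122×1 = 431; y[3] = 60×1 + 122×2 + 136×1 = 440; y[4] = 122×1 + 136×2 + 65×1 = 459; y[5] = 136×1 + 65×2 + 107×1 = 373; y[6] = 65×1 + 107×2 = 279; y[7] = 107×1 = 107 → [189, 438, 431, 440, 459, 373, 279, 107]. Normalization factor = sum(kernel) = 4.

[189, 438, 431, 440, 459, 373, 279, 107]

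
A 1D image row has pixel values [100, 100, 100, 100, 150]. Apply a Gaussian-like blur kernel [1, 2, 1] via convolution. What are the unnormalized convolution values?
Convolve image row [100, 100, 100, 100, 150] with kernel [1, 2, 1]: y[0] = 100×1 = 100; y[1] = 100×2 + 100×1 = 300; y[2] = 100×1 + 100×2 + 100×1 = 400; y[3] = 100×1 + 100×2 + 100×1 = 400; y[4] = 100×1 + 100×2 + 150×1 = 450; y[5] = 100×1 + 150×2 = 400; y[6] = 150×1 = 150 → [100, 300, 400, 400, 450, 400, 150]. Normalization factor = sum(kernel) = 4.

[100, 300, 400, 400, 450, 400, 150]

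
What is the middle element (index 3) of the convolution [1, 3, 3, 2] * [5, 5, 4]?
Use y[k] = Σ_i a[i]·b[k-i] at k=3. y[3] = 3×4 + 3×5 + 2×5 = 37

37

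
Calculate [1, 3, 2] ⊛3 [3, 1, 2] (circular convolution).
Use y[k] = Σ_j u[j]·v[(k-j) mod 3]. y[0] = 1×3 + 3×2 + 2×1 = 11; y[1] = 1×1 + 3×3 + 2×2 = 14; y[2] = 1×2 + 3×1 + 2×3 = 11. Result: [11, 14, 11]

[11, 14, 11]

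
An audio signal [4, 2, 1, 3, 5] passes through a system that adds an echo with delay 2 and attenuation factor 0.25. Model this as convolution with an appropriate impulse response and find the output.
Direct-path + delayed-attenuated-path model → impulse response h = [1, 0, 0.25] (1 at lag 0, 0.25 at lag 2). Output y[n] = x[n] + 0.25·x[n - 2] (with x[n] = 0 outside 0..4): y[0] = 4 + 0.25×0 = 4; y[1] = 2 + 0.25×0 = 2; y[2] = 1 + 0.25×4 = 2.0; y[3] = 3 + 0.25×2 = 3.5; y[4] = 5 + 0.25×1 = 5.25; y[5] = 0 + 0.25×3 = 0.75; y[6] = 0 + 0.25×5 = 1.25. So y = [4, 2, 2.0, 3.5, 5.25, 0.75, 1.25]

[4, 2, 2.0, 3.5, 5.25, 0.75, 1.25]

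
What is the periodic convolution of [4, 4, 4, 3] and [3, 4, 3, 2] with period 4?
Use y[k] = Σ_j x[j]·h[(k-j) mod 4]. y[0] = 4×3 + 4×2 + 4×3 + 3×4 = 44; y[1] = 4×4 + 4×3 + 4×2 + 3×3 = 45; y[2] = 4×3 + 4×4 + 4×3 + 3×2 = 46; y[3] = 4×2 + 4×3 + 4×4 + 3×3 = 45. Result: [44, 45, 46, 45]

[44, 45, 46, 45]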